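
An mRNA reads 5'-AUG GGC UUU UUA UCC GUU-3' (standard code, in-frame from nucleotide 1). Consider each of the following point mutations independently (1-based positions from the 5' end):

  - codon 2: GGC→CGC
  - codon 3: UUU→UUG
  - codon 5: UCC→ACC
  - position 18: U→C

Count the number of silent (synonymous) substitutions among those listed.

1

Codon 2: GGC (Gly) → CGC (Arg) — missense.
Codon 3: UUU (Phe) → UUG (Leu) — missense.
Codon 5: UCC (Ser) → ACC (Thr) — missense.
Codon 6: GUU (Val) → GUC (Val) — synonymous.
Synonymous: 1 of 4.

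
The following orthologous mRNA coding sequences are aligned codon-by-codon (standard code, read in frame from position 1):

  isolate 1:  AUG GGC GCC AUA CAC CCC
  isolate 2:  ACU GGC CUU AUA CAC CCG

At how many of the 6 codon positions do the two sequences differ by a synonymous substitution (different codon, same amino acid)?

Codon 1: AUG Met / ACU Thr — nonsynonymous.
Codon 2: GGC Gly / GGC Gly — identical.
Codon 3: GCC Ala / CUU Leu — nonsynonymous.
Codon 4: AUA Ile / AUA Ile — identical.
Codon 5: CAC His / CAC His — identical.
Codon 6: CCC Pro / CCG Pro — synonymous.
Synonymous differences: 1.

1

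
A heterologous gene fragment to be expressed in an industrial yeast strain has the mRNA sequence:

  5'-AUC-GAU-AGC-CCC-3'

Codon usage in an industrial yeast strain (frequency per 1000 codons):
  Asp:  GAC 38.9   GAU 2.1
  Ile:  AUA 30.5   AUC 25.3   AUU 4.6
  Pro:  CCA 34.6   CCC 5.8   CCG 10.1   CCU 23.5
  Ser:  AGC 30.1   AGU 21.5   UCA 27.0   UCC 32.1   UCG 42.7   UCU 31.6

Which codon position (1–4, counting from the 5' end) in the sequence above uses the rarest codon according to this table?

2

Codon 1 AUC (Ile): 25.3 per 1000.
Codon 2 GAU (Asp): 2.1 per 1000.
Codon 3 AGC (Ser): 30.1 per 1000.
Codon 4 CCC (Pro): 5.8 per 1000.
Lowest frequency is 2.1 at codon 2.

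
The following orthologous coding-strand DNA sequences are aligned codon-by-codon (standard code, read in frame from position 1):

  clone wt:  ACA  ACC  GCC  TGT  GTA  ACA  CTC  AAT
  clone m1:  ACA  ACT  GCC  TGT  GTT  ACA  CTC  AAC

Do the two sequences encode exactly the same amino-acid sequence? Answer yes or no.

yes

Codon 1: ACA Thr / ACA Thr — identical.
Codon 2: ACC Thr / ACT Thr — synonymous.
Codon 3: GCC Ala / GCC Ala — identical.
Codon 4: TGT Cys / TGT Cys — identical.
Codon 5: GTA Val / GTT Val — synonymous.
Codon 6: ACA Thr / ACA Thr — identical.
Codon 7: CTC Leu / CTC Leu — identical.
Codon 8: AAT Asn / AAC Asn — synonymous.
Nonsynonymous differences: 0 → same protein.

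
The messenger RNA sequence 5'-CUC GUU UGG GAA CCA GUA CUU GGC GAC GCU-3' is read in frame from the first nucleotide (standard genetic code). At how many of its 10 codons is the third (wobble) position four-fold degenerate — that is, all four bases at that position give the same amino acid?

Codon 1 CUC (Leu): third position 4-fold.
Codon 2 GUU (Val): third position 4-fold.
Codon 3 UGG (Trp): third position 1-fold.
Codon 4 GAA (Glu): third position 2-fold.
Codon 5 CCA (Pro): third position 4-fold.
Codon 6 GUA (Val): third position 4-fold.
Codon 7 CUU (Leu): third position 4-fold.
Codon 8 GGC (Gly): third position 4-fold.
Codon 9 GAC (Asp): third position 2-fold.
Codon 10 GCU (Ala): third position 4-fold.
Four-fold degenerate third positions: 7.

7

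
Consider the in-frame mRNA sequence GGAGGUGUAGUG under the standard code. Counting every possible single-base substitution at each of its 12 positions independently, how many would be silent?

Codon 1 (GGA, Gly): 3 synonymous substitutions.
Codon 2 (GGU, Gly): 3 synonymous substitutions.
Codon 3 (GUA, Val): 3 synonymous substitutions.
Codon 4 (GUG, Val): 3 synonymous substitutions.
Total: 3 + 3 + 3 + 3 = 12.

12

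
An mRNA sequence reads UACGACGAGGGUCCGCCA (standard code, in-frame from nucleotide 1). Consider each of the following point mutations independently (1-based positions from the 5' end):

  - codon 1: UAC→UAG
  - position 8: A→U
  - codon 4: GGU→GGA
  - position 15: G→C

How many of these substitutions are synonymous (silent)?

Codon 1: UAC (Tyr) → UAG (Stop) — nonsense.
Codon 3: GAG (Glu) → GUG (Val) — missense.
Codon 4: GGU (Gly) → GGA (Gly) — synonymous.
Codon 5: CCG (Pro) → CCC (Pro) — synonymous.
Synonymous: 2 of 4.

2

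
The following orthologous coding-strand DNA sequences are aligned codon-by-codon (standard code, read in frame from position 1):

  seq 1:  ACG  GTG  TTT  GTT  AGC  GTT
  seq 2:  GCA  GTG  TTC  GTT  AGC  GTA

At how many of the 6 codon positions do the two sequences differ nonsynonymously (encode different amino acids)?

Codon 1: ACG Thr / GCA Ala — nonsynonymous.
Codon 2: GTG Val / GTG Val — identical.
Codon 3: TTT Phe / TTC Phe — synonymous.
Codon 4: GTT Val / GTT Val — identical.
Codon 5: AGC Ser / AGC Ser — identical.
Codon 6: GTT Val / GTA Val — synonymous.
Nonsynonymous differences: 1.

1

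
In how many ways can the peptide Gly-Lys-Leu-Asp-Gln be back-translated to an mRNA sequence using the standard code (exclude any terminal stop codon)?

Gly: 4 codons.
Lys: 2 codons.
Leu: 6 codons.
Asp: 2 codons.
Gln: 2 codons.
4 × 2 × 6 × 2 × 2 = 192.

192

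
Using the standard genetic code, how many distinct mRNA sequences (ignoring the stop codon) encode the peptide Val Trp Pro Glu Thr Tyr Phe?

512

Val: 4 codons.
Trp: 1 codon.
Pro: 4 codons.
Glu: 2 codons.
Thr: 4 codons.
Tyr: 2 codons.
Phe: 2 codons.
4 × 1 × 4 × 2 × 4 × 2 × 2 = 512.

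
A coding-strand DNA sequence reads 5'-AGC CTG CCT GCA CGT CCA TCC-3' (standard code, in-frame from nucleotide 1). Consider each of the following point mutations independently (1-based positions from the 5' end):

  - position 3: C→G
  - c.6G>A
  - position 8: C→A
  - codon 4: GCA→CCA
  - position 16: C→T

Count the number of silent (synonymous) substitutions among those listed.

Codon 1: AGC (Ser) → AGG (Arg) — missense.
Codon 2: CTG (Leu) → CTA (Leu) — synonymous.
Codon 3: CCT (Pro) → CAT (His) — missense.
Codon 4: GCA (Ala) → CCA (Pro) — missense.
Codon 6: CCA (Pro) → TCA (Ser) — missense.
Synonymous: 1 of 5.

1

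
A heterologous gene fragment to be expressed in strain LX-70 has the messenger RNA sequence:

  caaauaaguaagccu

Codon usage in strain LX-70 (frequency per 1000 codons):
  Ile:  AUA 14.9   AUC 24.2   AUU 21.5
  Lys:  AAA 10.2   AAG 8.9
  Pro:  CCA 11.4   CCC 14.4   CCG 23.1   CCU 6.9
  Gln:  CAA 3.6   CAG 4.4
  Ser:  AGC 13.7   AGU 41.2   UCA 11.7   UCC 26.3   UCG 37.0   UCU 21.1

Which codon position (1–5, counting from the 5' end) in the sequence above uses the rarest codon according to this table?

1

Codon 1 CAA (Gln): 3.6 per 1000.
Codon 2 AUA (Ile): 14.9 per 1000.
Codon 3 AGU (Ser): 41.2 per 1000.
Codon 4 AAG (Lys): 8.9 per 1000.
Codon 5 CCU (Pro): 6.9 per 1000.
Lowest frequency is 3.6 at codon 1.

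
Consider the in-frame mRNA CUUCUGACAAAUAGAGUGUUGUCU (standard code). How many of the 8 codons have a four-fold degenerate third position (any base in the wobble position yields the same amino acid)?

Codon 1 CUU (Leu): third position 4-fold.
Codon 2 CUG (Leu): third position 4-fold.
Codon 3 ACA (Thr): third position 4-fold.
Codon 4 AAU (Asn): third position 2-fold.
Codon 5 AGA (Arg): third position 2-fold.
Codon 6 GUG (Val): third position 4-fold.
Codon 7 UUG (Leu): third position 2-fold.
Codon 8 UCU (Ser): third position 4-fold.
Four-fold degenerate third positions: 5.

5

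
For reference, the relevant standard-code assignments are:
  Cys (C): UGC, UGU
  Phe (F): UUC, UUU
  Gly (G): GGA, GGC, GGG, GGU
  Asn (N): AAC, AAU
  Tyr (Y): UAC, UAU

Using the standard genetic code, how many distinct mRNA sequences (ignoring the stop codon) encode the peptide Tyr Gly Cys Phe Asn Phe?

128

Tyr: 2 codons.
Gly: 4 codons.
Cys: 2 codons.
Phe: 2 codons.
Asn: 2 codons.
Phe: 2 codons.
2 × 4 × 2 × 2 × 2 × 2 = 128.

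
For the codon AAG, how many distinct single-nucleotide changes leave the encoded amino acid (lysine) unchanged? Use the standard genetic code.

1

Position 1: none → 0 synonymous.
Position 2: none → 0 synonymous.
Position 3: AAA → 1 synonymous.
Total: 0 + 0 + 1 = 1.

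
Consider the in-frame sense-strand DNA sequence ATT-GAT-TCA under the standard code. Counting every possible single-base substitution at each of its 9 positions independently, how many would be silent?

6

Codon 1 (ATT, Ile): 2 synonymous substitutions.
Codon 2 (GAT, Asp): 1 synonymous substitution.
Codon 3 (TCA, Ser): 3 synonymous substitutions.
Total: 2 + 1 + 3 = 6.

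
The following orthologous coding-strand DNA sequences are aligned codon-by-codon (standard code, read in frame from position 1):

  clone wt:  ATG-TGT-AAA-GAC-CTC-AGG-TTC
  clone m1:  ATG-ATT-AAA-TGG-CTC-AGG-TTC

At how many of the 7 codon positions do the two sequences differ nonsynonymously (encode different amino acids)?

2

Codon 1: ATG Met / ATG Met — identical.
Codon 2: TGT Cys / ATT Ile — nonsynonymous.
Codon 3: AAA Lys / AAA Lys — identical.
Codon 4: GAC Asp / TGG Trp — nonsynonymous.
Codon 5: CTC Leu / CTC Leu — identical.
Codon 6: AGG Arg / AGG Arg — identical.
Codon 7: TTC Phe / TTC Phe — identical.
Nonsynonymous differences: 2.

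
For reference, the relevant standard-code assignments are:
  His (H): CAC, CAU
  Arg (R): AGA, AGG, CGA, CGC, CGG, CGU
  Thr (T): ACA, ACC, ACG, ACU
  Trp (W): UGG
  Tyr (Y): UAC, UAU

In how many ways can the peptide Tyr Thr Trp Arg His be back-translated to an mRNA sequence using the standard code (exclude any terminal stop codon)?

96

Tyr: 2 codons.
Thr: 4 codons.
Trp: 1 codon.
Arg: 6 codons.
His: 2 codons.
2 × 4 × 1 × 6 × 2 = 96.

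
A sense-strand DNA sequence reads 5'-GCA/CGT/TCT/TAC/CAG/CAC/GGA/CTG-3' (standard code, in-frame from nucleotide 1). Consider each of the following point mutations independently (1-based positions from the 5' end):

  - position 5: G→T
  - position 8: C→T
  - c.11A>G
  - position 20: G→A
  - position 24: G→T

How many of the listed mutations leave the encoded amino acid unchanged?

Codon 2: CGT (Arg) → CTT (Leu) — missense.
Codon 3: TCT (Ser) → TTT (Phe) — missense.
Codon 4: TAC (Tyr) → TGC (Cys) — missense.
Codon 7: GGA (Gly) → GAA (Glu) — missense.
Codon 8: CTG (Leu) → CTT (Leu) — synonymous.
Synonymous: 1 of 5.

1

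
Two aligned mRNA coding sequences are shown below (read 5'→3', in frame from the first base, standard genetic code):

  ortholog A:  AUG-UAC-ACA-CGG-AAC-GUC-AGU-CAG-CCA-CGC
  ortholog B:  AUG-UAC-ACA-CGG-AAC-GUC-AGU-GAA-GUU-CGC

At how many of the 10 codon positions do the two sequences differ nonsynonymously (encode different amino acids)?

Codon 1: AUG Met / AUG Met — identical.
Codon 2: UAC Tyr / UAC Tyr — identical.
Codon 3: ACA Thr / ACA Thr — identical.
Codon 4: CGG Arg / CGG Arg — identical.
Codon 5: AAC Asn / AAC Asn — identical.
Codon 6: GUC Val / GUC Val — identical.
Codon 7: AGU Ser / AGU Ser — identical.
Codon 8: CAG Gln / GAA Glu — nonsynonymous.
Codon 9: CCA Pro / GUU Val — nonsynonymous.
Codon 10: CGC Arg / CGC Arg — identical.
Nonsynonymous differences: 2.

2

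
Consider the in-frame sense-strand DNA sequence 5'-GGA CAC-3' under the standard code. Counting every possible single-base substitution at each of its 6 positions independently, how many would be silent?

Codon 1 (GGA, Gly): 3 synonymous substitutions.
Codon 2 (CAC, His): 1 synonymous substitution.
Total: 3 + 1 = 4.

4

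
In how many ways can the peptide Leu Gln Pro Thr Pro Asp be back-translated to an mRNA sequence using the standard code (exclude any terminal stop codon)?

1536

Leu: 6 codons.
Gln: 2 codons.
Pro: 4 codons.
Thr: 4 codons.
Pro: 4 codons.
Asp: 2 codons.
6 × 2 × 4 × 4 × 4 × 2 = 1536.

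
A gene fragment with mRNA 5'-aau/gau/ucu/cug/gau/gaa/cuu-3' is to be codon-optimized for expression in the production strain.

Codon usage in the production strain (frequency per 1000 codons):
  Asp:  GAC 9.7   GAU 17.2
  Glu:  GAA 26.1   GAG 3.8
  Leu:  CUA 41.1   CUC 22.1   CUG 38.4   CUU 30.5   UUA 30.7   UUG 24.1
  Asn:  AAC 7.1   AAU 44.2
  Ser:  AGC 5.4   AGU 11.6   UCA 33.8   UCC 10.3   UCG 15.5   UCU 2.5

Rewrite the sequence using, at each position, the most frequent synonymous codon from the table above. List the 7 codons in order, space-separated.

AAU GAU UCA CUA GAU GAA CUA

Codon 1 (Asn): best is AAU at 44.2.
Codon 2 (Asp): best is GAU at 17.2.
Codon 3 (Ser): best is UCA at 33.8.
Codon 4 (Leu): best is CUA at 41.1.
Codon 5 (Asp): best is GAU at 17.2.
Codon 6 (Glu): best is GAA at 26.1.
Codon 7 (Leu): best is CUA at 41.1.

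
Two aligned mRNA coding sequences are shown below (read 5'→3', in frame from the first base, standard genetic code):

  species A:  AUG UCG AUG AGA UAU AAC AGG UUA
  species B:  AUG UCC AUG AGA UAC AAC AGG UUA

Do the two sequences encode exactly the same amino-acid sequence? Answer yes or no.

yes

Codon 1: AUG Met / AUG Met — identical.
Codon 2: UCG Ser / UCC Ser — synonymous.
Codon 3: AUG Met / AUG Met — identical.
Codon 4: AGA Arg / AGA Arg — identical.
Codon 5: UAU Tyr / UAC Tyr — synonymous.
Codon 6: AAC Asn / AAC Asn — identical.
Codon 7: AGG Arg / AGG Arg — identical.
Codon 8: UUA Leu / UUA Leu — identical.
Nonsynonymous differences: 0 → same protein.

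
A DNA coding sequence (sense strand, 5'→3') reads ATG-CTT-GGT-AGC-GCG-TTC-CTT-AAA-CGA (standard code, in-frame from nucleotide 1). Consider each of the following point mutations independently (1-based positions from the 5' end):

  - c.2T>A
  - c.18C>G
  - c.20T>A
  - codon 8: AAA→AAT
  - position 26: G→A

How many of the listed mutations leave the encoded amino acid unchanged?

0

Codon 1: ATG (Met) → AAG (Lys) — missense.
Codon 6: TTC (Phe) → TTG (Leu) — missense.
Codon 7: CTT (Leu) → CAT (His) — missense.
Codon 8: AAA (Lys) → AAT (Asn) — missense.
Codon 9: CGA (Arg) → CAA (Gln) — missense.
Synonymous: 0 of 5.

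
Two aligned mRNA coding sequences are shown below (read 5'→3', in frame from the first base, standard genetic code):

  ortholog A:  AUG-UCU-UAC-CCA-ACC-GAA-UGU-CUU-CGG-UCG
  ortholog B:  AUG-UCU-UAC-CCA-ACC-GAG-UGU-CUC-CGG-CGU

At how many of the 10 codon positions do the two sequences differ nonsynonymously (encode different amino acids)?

Codon 1: AUG Met / AUG Met — identical.
Codon 2: UCU Ser / UCU Ser — identical.
Codon 3: UAC Tyr / UAC Tyr — identical.
Codon 4: CCA Pro / CCA Pro — identical.
Codon 5: ACC Thr / ACC Thr — identical.
Codon 6: GAA Glu / GAG Glu — synonymous.
Codon 7: UGU Cys / UGU Cys — identical.
Codon 8: CUU Leu / CUC Leu — synonymous.
Codon 9: CGG Arg / CGG Arg — identical.
Codon 10: UCG Ser / CGU Arg — nonsynonymous.
Nonsynonymous differences: 1.

1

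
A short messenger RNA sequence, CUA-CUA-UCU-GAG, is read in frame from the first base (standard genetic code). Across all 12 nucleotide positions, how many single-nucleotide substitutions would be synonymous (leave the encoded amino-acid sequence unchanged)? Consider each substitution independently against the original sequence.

Codon 1 (CUA, Leu): 4 synonymous substitutions.
Codon 2 (CUA, Leu): 4 synonymous substitutions.
Codon 3 (UCU, Ser): 3 synonymous substitutions.
Codon 4 (GAG, Glu): 1 synonymous substitution.
Total: 4 + 4 + 3 + 1 = 12.

12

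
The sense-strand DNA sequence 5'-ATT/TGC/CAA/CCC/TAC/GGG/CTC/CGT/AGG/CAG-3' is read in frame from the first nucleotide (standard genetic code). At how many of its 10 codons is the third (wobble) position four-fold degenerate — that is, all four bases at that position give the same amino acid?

4

Codon 1 ATT (Ile): third position 3-fold.
Codon 2 TGC (Cys): third position 2-fold.
Codon 3 CAA (Gln): third position 2-fold.
Codon 4 CCC (Pro): third position 4-fold.
Codon 5 TAC (Tyr): third position 2-fold.
Codon 6 GGG (Gly): third position 4-fold.
Codon 7 CTC (Leu): third position 4-fold.
Codon 8 CGT (Arg): third position 4-fold.
Codon 9 AGG (Arg): third position 2-fold.
Codon 10 CAG (Gln): third position 2-fold.
Four-fold degenerate third positions: 4.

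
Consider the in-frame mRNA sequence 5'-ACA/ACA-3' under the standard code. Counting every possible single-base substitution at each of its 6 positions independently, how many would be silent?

6

Codon 1 (ACA, Thr): 3 synonymous substitutions.
Codon 2 (ACA, Thr): 3 synonymous substitutions.
Total: 3 + 3 = 6.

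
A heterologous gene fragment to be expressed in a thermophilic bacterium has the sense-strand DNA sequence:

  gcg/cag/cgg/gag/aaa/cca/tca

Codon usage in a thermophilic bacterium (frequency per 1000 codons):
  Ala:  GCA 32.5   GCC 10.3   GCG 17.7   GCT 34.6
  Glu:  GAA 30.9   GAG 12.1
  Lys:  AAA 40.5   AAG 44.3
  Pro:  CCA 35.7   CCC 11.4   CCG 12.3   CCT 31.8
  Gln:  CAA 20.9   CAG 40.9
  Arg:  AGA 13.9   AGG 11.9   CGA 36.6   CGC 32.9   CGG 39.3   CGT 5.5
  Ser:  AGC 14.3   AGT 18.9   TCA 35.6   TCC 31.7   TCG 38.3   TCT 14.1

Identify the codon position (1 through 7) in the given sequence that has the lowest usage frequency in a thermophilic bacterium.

4

Codon 1 GCG (Ala): 17.7 per 1000.
Codon 2 CAG (Gln): 40.9 per 1000.
Codon 3 CGG (Arg): 39.3 per 1000.
Codon 4 GAG (Glu): 12.1 per 1000.
Codon 5 AAA (Lys): 40.5 per 1000.
Codon 6 CCA (Pro): 35.7 per 1000.
Codon 7 TCA (Ser): 35.6 per 1000.
Lowest frequency is 12.1 at codon 4.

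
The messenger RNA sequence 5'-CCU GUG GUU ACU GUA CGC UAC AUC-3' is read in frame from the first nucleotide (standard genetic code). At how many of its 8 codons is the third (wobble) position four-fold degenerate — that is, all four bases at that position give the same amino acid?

Codon 1 CCU (Pro): third position 4-fold.
Codon 2 GUG (Val): third position 4-fold.
Codon 3 GUU (Val): third position 4-fold.
Codon 4 ACU (Thr): third position 4-fold.
Codon 5 GUA (Val): third position 4-fold.
Codon 6 CGC (Arg): third position 4-fold.
Codon 7 UAC (Tyr): third position 2-fold.
Codon 8 AUC (Ile): third position 3-fold.
Four-fold degenerate third positions: 6.

6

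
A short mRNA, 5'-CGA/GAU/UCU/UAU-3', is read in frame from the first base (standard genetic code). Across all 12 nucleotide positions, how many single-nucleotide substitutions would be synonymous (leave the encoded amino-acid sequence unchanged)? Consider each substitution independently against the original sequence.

Codon 1 (CGA, Arg): 4 synonymous substitutions.
Codon 2 (GAU, Asp): 1 synonymous substitution.
Codon 3 (UCU, Ser): 3 synonymous substitutions.
Codon 4 (UAU, Tyr): 1 synonymous substitution.
Total: 4 + 1 + 3 + 1 = 9.

9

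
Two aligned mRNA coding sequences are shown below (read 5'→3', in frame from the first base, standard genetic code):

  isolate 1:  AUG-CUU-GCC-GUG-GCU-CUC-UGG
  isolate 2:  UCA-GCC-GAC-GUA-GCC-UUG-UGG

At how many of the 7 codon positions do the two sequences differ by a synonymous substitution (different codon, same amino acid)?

Codon 1: AUG Met / UCA Ser — nonsynonymous.
Codon 2: CUU Leu / GCC Ala — nonsynonymous.
Codon 3: GCC Ala / GAC Asp — nonsynonymous.
Codon 4: GUG Val / GUA Val — synonymous.
Codon 5: GCU Ala / GCC Ala — synonymous.
Codon 6: CUC Leu / UUG Leu — synonymous.
Codon 7: UGG Trp / UGG Trp — identical.
Synonymous differences: 3.

3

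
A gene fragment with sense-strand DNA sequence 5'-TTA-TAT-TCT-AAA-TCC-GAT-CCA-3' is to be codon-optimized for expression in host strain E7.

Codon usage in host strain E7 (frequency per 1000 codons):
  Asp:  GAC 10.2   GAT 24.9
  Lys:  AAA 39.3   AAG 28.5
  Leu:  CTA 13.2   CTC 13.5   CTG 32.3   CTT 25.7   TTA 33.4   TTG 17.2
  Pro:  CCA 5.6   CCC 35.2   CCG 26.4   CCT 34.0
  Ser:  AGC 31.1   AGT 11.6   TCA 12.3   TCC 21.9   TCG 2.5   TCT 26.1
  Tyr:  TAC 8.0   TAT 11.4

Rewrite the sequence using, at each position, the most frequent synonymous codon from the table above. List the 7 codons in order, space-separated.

Codon 1 (Leu): best is TTA at 33.4.
Codon 2 (Tyr): best is TAT at 11.4.
Codon 3 (Ser): best is AGC at 31.1.
Codon 4 (Lys): best is AAA at 39.3.
Codon 5 (Ser): best is AGC at 31.1.
Codon 6 (Asp): best is GAT at 24.9.
Codon 7 (Pro): best is CCC at 35.2.

TTA TAT AGC AAA AGC GAT CCC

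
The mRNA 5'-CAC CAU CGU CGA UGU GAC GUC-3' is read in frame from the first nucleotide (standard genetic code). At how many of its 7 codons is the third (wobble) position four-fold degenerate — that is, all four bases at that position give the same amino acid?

3

Codon 1 CAC (His): third position 2-fold.
Codon 2 CAU (His): third position 2-fold.
Codon 3 CGU (Arg): third position 4-fold.
Codon 4 CGA (Arg): third position 4-fold.
Codon 5 UGU (Cys): third position 2-fold.
Codon 6 GAC (Asp): third position 2-fold.
Codon 7 GUC (Val): third position 4-fold.
Four-fold degenerate third positions: 3.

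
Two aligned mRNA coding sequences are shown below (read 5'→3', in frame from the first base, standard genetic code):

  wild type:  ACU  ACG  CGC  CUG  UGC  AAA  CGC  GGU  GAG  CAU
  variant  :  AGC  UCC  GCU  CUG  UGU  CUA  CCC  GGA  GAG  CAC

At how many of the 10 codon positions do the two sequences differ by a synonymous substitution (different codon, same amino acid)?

3

Codon 1: ACU Thr / AGC Ser — nonsynonymous.
Codon 2: ACG Thr / UCC Ser — nonsynonymous.
Codon 3: CGC Arg / GCU Ala — nonsynonymous.
Codon 4: CUG Leu / CUG Leu — identical.
Codon 5: UGC Cys / UGU Cys — synonymous.
Codon 6: AAA Lys / CUA Leu — nonsynonymous.
Codon 7: CGC Arg / CCC Pro — nonsynonymous.
Codon 8: GGU Gly / GGA Gly — synonymous.
Codon 9: GAG Glu / GAG Glu — identical.
Codon 10: CAU His / CAC His — synonymous.
Synonymous differences: 3.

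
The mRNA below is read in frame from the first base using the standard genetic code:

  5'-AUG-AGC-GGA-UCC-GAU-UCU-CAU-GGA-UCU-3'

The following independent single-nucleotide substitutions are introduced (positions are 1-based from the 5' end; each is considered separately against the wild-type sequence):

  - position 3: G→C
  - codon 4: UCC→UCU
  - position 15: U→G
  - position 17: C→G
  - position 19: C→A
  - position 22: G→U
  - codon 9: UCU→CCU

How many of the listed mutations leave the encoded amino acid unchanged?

Codon 1: AUG (Met) → AUC (Ile) — missense.
Codon 4: UCC (Ser) → UCU (Ser) — synonymous.
Codon 5: GAU (Asp) → GAG (Glu) — missense.
Codon 6: UCU (Ser) → UGU (Cys) — missense.
Codon 7: CAU (His) → AAU (Asn) — missense.
Codon 8: GGA (Gly) → UGA (Stop) — nonsense.
Codon 9: UCU (Ser) → CCU (Pro) — missense.
Synonymous: 1 of 7.

1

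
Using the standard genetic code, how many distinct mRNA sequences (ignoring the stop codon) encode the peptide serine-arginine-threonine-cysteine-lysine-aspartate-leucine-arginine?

Ser: 6 codons.
Arg: 6 codons.
Thr: 4 codons.
Cys: 2 codons.
Lys: 2 codons.
Asp: 2 codons.
Leu: 6 codons.
Arg: 6 codons.
6 × 6 × 4 × 2 × 2 × 2 × 6 × 6 = 41472.

41472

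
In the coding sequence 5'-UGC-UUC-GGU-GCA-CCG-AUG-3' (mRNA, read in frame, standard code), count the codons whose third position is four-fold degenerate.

3

Codon 1 UGC (Cys): third position 2-fold.
Codon 2 UUC (Phe): third position 2-fold.
Codon 3 GGU (Gly): third position 4-fold.
Codon 4 GCA (Ala): third position 4-fold.
Codon 5 CCG (Pro): third position 4-fold.
Codon 6 AUG (Met): third position 1-fold.
Four-fold degenerate third positions: 3.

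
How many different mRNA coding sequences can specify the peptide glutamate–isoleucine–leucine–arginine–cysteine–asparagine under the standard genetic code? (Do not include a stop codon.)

864

Glu: 2 codons.
Ile: 3 codons.
Leu: 6 codons.
Arg: 6 codons.
Cys: 2 codons.
Asn: 2 codons.
2 × 3 × 6 × 6 × 2 × 2 = 864.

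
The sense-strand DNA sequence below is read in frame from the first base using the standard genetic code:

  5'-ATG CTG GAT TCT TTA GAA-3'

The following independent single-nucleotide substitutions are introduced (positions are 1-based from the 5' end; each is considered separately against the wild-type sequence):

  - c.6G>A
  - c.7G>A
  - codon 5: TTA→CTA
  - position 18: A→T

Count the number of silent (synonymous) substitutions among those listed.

Codon 2: CTG (Leu) → CTA (Leu) — synonymous.
Codon 3: GAT (Asp) → AAT (Asn) — missense.
Codon 5: TTA (Leu) → CTA (Leu) — synonymous.
Codon 6: GAA (Glu) → GAT (Asp) — missense.
Synonymous: 2 of 4.

2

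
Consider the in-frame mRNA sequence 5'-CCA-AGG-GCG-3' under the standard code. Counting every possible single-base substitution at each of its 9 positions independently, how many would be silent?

Codon 1 (CCA, Pro): 3 synonymous substitutions.
Codon 2 (AGG, Arg): 2 synonymous substitutions.
Codon 3 (GCG, Ala): 3 synonymous substitutions.
Total: 3 + 2 + 3 = 8.

8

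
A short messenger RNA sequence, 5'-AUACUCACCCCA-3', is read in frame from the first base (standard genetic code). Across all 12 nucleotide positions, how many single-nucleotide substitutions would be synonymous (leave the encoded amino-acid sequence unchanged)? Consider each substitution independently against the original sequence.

11

Codon 1 (AUA, Ile): 2 synonymous substitutions.
Codon 2 (CUC, Leu): 3 synonymous substitutions.
Codon 3 (ACC, Thr): 3 synonymous substitutions.
Codon 4 (CCA, Pro): 3 synonymous substitutions.
Total: 2 + 3 + 3 + 3 = 11.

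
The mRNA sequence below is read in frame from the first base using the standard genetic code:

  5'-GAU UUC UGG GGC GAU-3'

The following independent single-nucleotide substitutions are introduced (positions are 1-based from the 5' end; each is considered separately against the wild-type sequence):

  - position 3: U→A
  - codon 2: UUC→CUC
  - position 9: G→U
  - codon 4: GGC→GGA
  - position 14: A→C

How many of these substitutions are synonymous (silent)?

1

Codon 1: GAU (Asp) → GAA (Glu) — missense.
Codon 2: UUC (Phe) → CUC (Leu) — missense.
Codon 3: UGG (Trp) → UGU (Cys) — missense.
Codon 4: GGC (Gly) → GGA (Gly) — synonymous.
Codon 5: GAU (Asp) → GCU (Ala) — missense.
Synonymous: 1 of 5.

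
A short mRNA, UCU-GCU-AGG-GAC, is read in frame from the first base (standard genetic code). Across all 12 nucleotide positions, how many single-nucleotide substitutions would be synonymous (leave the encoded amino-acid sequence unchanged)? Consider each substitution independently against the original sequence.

Codon 1 (UCU, Ser): 3 synonymous substitutions.
Codon 2 (GCU, Ala): 3 synonymous substitutions.
Codon 3 (AGG, Arg): 2 synonymous substitutions.
Codon 4 (GAC, Asp): 1 synonymous substitution.
Total: 3 + 3 + 2 + 1 = 9.

9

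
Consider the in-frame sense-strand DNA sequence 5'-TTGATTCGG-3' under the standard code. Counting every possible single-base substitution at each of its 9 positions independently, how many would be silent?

Codon 1 (TTG, Leu): 2 synonymous substitutions.
Codon 2 (ATT, Ile): 2 synonymous substitutions.
Codon 3 (CGG, Arg): 4 synonymous substitutions.
Total: 2 + 2 + 4 = 8.

8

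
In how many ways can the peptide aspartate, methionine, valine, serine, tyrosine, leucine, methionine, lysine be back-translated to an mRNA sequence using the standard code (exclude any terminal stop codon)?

1152

Asp: 2 codons.
Met: 1 codon.
Val: 4 codons.
Ser: 6 codons.
Tyr: 2 codons.
Leu: 6 codons.
Met: 1 codon.
Lys: 2 codons.
2 × 1 × 4 × 6 × 2 × 6 × 1 × 2 = 1152.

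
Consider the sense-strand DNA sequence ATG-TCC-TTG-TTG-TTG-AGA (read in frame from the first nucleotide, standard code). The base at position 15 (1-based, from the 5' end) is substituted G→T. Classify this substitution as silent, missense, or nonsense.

missense

Position 15 falls in codon 5: TTG → Leu.
After the substitution the codon is TTT → Phe.
Leu ≠ Phe, so this is a missense mutation.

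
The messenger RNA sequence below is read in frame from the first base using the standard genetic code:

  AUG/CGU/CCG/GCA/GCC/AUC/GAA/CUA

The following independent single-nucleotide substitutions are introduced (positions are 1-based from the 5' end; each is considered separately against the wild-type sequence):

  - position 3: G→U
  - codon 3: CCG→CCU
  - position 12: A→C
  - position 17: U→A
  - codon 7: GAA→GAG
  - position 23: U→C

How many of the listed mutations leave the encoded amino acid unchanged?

3

Codon 1: AUG (Met) → AUU (Ile) — missense.
Codon 3: CCG (Pro) → CCU (Pro) — synonymous.
Codon 4: GCA (Ala) → GCC (Ala) — synonymous.
Codon 6: AUC (Ile) → AAC (Asn) — missense.
Codon 7: GAA (Glu) → GAG (Glu) — synonymous.
Codon 8: CUA (Leu) → CCA (Pro) — missense.
Synonymous: 3 of 6.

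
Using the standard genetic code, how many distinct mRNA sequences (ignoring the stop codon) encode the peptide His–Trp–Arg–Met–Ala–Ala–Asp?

384

His: 2 codons.
Trp: 1 codon.
Arg: 6 codons.
Met: 1 codon.
Ala: 4 codons.
Ala: 4 codons.
Asp: 2 codons.
2 × 1 × 6 × 1 × 4 × 4 × 2 = 384.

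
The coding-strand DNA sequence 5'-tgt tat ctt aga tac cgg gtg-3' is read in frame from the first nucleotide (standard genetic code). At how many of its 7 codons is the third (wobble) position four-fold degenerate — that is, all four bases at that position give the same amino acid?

Codon 1 TGT (Cys): third position 2-fold.
Codon 2 TAT (Tyr): third position 2-fold.
Codon 3 CTT (Leu): third position 4-fold.
Codon 4 AGA (Arg): third position 2-fold.
Codon 5 TAC (Tyr): third position 2-fold.
Codon 6 CGG (Arg): third position 4-fold.
Codon 7 GTG (Val): third position 4-fold.
Four-fold degenerate third positions: 3.

3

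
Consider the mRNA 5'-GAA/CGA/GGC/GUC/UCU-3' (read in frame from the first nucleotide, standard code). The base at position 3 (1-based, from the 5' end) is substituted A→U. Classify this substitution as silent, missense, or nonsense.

missense

Position 3 falls in codon 1: GAA → Glu.
After the substitution the codon is GAU → Asp.
Glu ≠ Asp, so this is a missense mutation.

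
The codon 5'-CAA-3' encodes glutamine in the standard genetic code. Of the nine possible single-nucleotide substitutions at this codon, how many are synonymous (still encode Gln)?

1

Position 1: none → 0 synonymous.
Position 2: none → 0 synonymous.
Position 3: CAG → 1 synonymous.
Total: 0 + 0 + 1 = 1.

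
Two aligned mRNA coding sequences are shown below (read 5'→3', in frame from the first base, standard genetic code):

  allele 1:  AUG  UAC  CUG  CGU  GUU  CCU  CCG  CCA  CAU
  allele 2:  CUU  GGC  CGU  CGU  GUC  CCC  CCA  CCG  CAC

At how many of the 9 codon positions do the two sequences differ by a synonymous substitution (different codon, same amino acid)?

Codon 1: AUG Met / CUU Leu — nonsynonymous.
Codon 2: UAC Tyr / GGC Gly — nonsynonymous.
Codon 3: CUG Leu / CGU Arg — nonsynonymous.
Codon 4: CGU Arg / CGU Arg — identical.
Codon 5: GUU Val / GUC Val — synonymous.
Codon 6: CCU Pro / CCC Pro — synonymous.
Codon 7: CCG Pro / CCA Pro — synonymous.
Codon 8: CCA Pro / CCG Pro — synonymous.
Codon 9: CAU His / CAC His — synonymous.
Synonymous differences: 5.

5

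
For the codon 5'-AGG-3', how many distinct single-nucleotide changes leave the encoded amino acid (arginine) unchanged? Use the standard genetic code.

2

Position 1: CGG → 1 synonymous.
Position 2: none → 0 synonymous.
Position 3: AGA → 1 synonymous.
Total: 1 + 0 + 1 = 2.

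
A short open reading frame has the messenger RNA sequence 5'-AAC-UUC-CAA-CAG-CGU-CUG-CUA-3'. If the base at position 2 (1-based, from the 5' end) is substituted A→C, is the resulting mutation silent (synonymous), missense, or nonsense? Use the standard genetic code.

Position 2 falls in codon 1: AAC → Asn.
After the substitution the codon is ACC → Thr.
Asn ≠ Thr, so this is a missense mutation.

missense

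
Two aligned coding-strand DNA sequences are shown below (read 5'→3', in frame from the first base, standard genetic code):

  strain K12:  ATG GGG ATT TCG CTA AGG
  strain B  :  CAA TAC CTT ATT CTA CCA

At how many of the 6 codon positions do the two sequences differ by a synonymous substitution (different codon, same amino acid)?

Codon 1: ATG Met / CAA Gln — nonsynonymous.
Codon 2: GGG Gly / TAC Tyr — nonsynonymous.
Codon 3: ATT Ile / CTT Leu — nonsynonymous.
Codon 4: TCG Ser / ATT Ile — nonsynonymous.
Codon 5: CTA Leu / CTA Leu — identical.
Codon 6: AGG Arg / CCA Pro — nonsynonymous.
Synonymous differences: 0.

0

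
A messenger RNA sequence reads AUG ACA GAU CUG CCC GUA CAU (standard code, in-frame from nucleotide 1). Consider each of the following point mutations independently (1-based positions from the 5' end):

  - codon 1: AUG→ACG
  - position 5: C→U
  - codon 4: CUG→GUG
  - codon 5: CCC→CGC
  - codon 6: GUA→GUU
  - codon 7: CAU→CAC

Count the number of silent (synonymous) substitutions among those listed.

Codon 1: AUG (Met) → ACG (Thr) — missense.
Codon 2: ACA (Thr) → AUA (Ile) — missense.
Codon 4: CUG (Leu) → GUG (Val) — missense.
Codon 5: CCC (Pro) → CGC (Arg) — missense.
Codon 6: GUA (Val) → GUU (Val) — synonymous.
Codon 7: CAU (His) → CAC (His) — synonymous.
Synonymous: 2 of 6.

2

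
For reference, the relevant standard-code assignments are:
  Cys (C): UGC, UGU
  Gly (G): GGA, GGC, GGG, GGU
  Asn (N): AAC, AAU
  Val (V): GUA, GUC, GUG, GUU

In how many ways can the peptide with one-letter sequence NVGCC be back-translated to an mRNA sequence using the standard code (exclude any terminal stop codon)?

Asn: 2 codons.
Val: 4 codons.
Gly: 4 codons.
Cys: 2 codons.
Cys: 2 codons.
2 × 4 × 4 × 2 × 2 = 128.

128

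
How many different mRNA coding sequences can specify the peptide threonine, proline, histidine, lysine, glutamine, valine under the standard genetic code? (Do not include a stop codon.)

Thr: 4 codons.
Pro: 4 codons.
His: 2 codons.
Lys: 2 codons.
Gln: 2 codons.
Val: 4 codons.
4 × 4 × 2 × 2 × 2 × 4 = 512.

512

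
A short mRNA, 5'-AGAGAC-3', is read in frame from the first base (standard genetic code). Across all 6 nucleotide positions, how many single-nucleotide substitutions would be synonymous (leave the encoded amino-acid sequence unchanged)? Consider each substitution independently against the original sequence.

3

Codon 1 (AGA, Arg): 2 synonymous substitutions.
Codon 2 (GAC, Asp): 1 synonymous substitution.
Total: 2 + 1 = 3.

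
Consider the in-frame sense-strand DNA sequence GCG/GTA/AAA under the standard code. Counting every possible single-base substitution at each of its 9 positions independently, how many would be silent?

7

Codon 1 (GCG, Ala): 3 synonymous substitutions.
Codon 2 (GTA, Val): 3 synonymous substitutions.
Codon 3 (AAA, Lys): 1 synonymous substitution.
Total: 3 + 3 + 1 = 7.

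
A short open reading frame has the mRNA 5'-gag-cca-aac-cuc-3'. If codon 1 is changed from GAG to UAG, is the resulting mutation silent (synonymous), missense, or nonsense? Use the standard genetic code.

Position 1 falls in codon 1: GAG → Glu.
After the substitution the codon is UAG → Stop.
The new codon is a stop codon, so this is a nonsense mutation.

nonsense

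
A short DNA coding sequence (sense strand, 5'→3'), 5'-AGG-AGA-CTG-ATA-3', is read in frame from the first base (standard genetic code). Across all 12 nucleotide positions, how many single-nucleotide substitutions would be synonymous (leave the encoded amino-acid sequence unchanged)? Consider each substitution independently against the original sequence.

Codon 1 (AGG, Arg): 2 synonymous substitutions.
Codon 2 (AGA, Arg): 2 synonymous substitutions.
Codon 3 (CTG, Leu): 4 synonymous substitutions.
Codon 4 (ATA, Ile): 2 synonymous substitutions.
Total: 2 + 2 + 4 + 2 = 10.

10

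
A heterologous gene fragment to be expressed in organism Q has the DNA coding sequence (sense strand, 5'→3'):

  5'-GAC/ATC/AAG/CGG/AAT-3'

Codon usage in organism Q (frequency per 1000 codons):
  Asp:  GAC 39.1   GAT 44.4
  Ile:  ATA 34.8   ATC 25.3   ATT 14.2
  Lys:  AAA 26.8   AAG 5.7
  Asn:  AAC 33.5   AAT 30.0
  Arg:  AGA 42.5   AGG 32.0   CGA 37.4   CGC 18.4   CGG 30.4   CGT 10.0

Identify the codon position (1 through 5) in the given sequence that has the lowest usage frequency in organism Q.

3

Codon 1 GAC (Asp): 39.1 per 1000.
Codon 2 ATC (Ile): 25.3 per 1000.
Codon 3 AAG (Lys): 5.7 per 1000.
Codon 4 CGG (Arg): 30.4 per 1000.
Codon 5 AAT (Asn): 30.0 per 1000.
Lowest frequency is 5.7 at codon 3.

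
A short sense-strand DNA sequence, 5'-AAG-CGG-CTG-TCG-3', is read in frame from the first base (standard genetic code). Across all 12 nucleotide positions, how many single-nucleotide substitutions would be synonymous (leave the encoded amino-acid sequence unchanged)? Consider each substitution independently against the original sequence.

12

Codon 1 (AAG, Lys): 1 synonymous substitution.
Codon 2 (CGG, Arg): 4 synonymous substitutions.
Codon 3 (CTG, Leu): 4 synonymous substitutions.
Codon 4 (TCG, Ser): 3 synonymous substitutions.
Total: 1 + 4 + 4 + 3 = 12.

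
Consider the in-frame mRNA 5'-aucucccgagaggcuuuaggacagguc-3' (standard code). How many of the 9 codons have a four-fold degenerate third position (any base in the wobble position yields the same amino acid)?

5

Codon 1 AUC (Ile): third position 3-fold.
Codon 2 UCC (Ser): third position 4-fold.
Codon 3 CGA (Arg): third position 4-fold.
Codon 4 GAG (Glu): third position 2-fold.
Codon 5 GCU (Ala): third position 4-fold.
Codon 6 UUA (Leu): third position 2-fold.
Codon 7 GGA (Gly): third position 4-fold.
Codon 8 CAG (Gln): third position 2-fold.
Codon 9 GUC (Val): third position 4-fold.
Four-fold degenerate third positions: 5.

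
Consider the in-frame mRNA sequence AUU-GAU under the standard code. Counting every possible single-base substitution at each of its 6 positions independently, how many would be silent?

Codon 1 (AUU, Ile): 2 synonymous substitutions.
Codon 2 (GAU, Asp): 1 synonymous substitution.
Total: 2 + 1 = 3.

3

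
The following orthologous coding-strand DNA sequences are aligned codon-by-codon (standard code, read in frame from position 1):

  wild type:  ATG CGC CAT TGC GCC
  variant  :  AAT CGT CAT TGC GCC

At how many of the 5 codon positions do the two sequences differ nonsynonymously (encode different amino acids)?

1

Codon 1: ATG Met / AAT Asn — nonsynonymous.
Codon 2: CGC Arg / CGT Arg — synonymous.
Codon 3: CAT His / CAT His — identical.
Codon 4: TGC Cys / TGC Cys — identical.
Codon 5: GCC Ala / GCC Ala — identical.
Nonsynonymous differences: 1.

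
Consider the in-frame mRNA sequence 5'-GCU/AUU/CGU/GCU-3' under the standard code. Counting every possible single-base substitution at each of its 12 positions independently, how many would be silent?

11

Codon 1 (GCU, Ala): 3 synonymous substitutions.
Codon 2 (AUU, Ile): 2 synonymous substitutions.
Codon 3 (CGU, Arg): 3 synonymous substitutions.
Codon 4 (GCU, Ala): 3 synonymous substitutions.
Total: 3 + 2 + 3 + 3 = 11.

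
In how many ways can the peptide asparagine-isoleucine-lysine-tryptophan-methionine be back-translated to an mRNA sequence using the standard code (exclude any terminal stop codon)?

Asn: 2 codons.
Ile: 3 codons.
Lys: 2 codons.
Trp: 1 codon.
Met: 1 codon.
2 × 3 × 2 × 1 × 1 = 12.

12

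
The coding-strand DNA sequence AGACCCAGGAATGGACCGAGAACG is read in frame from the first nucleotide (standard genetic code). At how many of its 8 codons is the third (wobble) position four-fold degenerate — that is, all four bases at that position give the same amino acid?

Codon 1 AGA (Arg): third position 2-fold.
Codon 2 CCC (Pro): third position 4-fold.
Codon 3 AGG (Arg): third position 2-fold.
Codon 4 AAT (Asn): third position 2-fold.
Codon 5 GGA (Gly): third position 4-fold.
Codon 6 CCG (Pro): third position 4-fold.
Codon 7 AGA (Arg): third position 2-fold.
Codon 8 ACG (Thr): third position 4-fold.
Four-fold degenerate third positions: 4.

4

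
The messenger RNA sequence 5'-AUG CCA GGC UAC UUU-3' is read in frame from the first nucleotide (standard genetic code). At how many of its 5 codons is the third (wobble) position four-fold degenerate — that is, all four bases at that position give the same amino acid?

2

Codon 1 AUG (Met): third position 1-fold.
Codon 2 CCA (Pro): third position 4-fold.
Codon 3 GGC (Gly): third position 4-fold.
Codon 4 UAC (Tyr): third position 2-fold.
Codon 5 UUU (Phe): third position 2-fold.
Four-fold degenerate third positions: 2.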